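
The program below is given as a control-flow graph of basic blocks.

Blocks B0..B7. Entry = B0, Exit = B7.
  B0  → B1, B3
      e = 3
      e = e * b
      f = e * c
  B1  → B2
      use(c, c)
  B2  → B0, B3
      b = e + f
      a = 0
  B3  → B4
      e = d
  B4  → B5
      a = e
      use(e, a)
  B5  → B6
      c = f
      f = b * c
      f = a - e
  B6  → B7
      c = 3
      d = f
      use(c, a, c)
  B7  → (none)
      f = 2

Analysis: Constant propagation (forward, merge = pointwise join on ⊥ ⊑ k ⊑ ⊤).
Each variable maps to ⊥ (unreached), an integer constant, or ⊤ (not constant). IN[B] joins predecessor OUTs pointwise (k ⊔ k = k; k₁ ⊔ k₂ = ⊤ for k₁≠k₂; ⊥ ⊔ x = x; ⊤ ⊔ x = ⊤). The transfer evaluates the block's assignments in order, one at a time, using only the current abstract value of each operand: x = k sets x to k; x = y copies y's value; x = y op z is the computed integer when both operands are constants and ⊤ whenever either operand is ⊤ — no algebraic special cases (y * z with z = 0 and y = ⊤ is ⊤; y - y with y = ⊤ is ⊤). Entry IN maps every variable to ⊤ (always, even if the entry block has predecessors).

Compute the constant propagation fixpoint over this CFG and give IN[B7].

Per-block solution:
  B0: | IN=(all ⊤) | OUT=(all ⊤)
  B1: | IN=(all ⊤) | OUT=(all ⊤)
  B2: | IN=(all ⊤) | OUT={a:0; rest ⊤}
  B3: | IN=(all ⊤) | OUT=(all ⊤)
  B4: | IN=(all ⊤) | OUT=(all ⊤)
  B5: | IN=(all ⊤) | OUT=(all ⊤)
  B6: | IN=(all ⊤) | OUT={c:3; rest ⊤}
  B7: | IN={c:3; rest ⊤} | OUT={c:3, f:2; rest ⊤}

Merge at B7: IN[B7] = OUT[B6] = {a: ⊤, b: ⊤, c: 3, d: ⊤, e: ⊤, f: ⊤}

Answer: {a: ⊤, b: ⊤, c: 3, d: ⊤, e: ⊤, f: ⊤}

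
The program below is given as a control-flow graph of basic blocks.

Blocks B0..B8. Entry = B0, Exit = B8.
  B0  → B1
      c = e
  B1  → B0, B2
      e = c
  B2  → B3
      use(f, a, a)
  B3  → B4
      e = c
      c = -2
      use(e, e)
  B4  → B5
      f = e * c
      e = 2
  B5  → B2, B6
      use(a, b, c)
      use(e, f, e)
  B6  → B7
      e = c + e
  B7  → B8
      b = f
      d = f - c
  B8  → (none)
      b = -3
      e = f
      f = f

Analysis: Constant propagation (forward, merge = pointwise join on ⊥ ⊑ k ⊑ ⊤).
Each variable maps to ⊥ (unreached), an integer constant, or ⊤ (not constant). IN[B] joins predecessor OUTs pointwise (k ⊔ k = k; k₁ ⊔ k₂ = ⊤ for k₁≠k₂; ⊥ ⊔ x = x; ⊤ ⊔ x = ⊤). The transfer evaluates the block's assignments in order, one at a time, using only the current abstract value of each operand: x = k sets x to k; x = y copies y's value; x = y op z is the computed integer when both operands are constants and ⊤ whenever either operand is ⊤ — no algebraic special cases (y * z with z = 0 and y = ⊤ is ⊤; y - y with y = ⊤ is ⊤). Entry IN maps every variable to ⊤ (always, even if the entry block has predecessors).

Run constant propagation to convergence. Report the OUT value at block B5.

Answer: {a: ⊤, b: ⊤, c: -2, d: ⊤, e: 2, f: ⊤}

Derivation:
Per-block solution:
  B0: | IN=(all ⊤) | OUT=(all ⊤)
  B1: | IN=(all ⊤) | OUT=(all ⊤)
  B2: | IN=(all ⊤) | OUT=(all ⊤)
  B3: | IN=(all ⊤) | OUT={c:-2; rest ⊤}
  B4: | IN={c:-2; rest ⊤} | OUT={c:-2, e:2; rest ⊤}
  B5: | IN={c:-2, e:2; rest ⊤} | OUT={c:-2, e:2; rest ⊤}
  B6: | IN={c:-2, e:2; rest ⊤} | OUT={c:-2, e:0; rest ⊤}
  B7: | IN={c:-2, e:0; rest ⊤} | OUT={c:-2, e:0; rest ⊤}
  B8: | IN={c:-2, e:0; rest ⊤} | OUT={b:-3, c:-2; rest ⊤}

Merge at B5: IN[B5] = OUT[B4] = {a: ⊤, b: ⊤, c: -2, d: ⊤, e: 2, f: ⊤}
Applying B5's transfer function to that IN value gives OUT[B5] (row B5 above).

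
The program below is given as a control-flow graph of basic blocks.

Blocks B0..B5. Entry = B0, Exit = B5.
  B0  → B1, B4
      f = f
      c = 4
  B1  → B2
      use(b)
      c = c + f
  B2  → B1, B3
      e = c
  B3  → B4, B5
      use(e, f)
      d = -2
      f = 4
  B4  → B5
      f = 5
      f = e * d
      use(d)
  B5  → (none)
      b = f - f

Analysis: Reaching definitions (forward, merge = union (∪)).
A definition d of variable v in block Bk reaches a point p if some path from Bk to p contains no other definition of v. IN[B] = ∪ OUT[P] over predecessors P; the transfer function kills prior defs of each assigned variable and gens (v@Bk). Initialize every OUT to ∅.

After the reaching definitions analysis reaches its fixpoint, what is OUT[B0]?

Answer: {c@B0, f@B0}

Derivation:
Per-block solution:
  B0: | IN={} | OUT={c@B0, f@B0}
  B1: | IN={c@B0, c@B1, e@B2, f@B0} | OUT={c@B1, e@B2, f@B0}
  B2: | IN={c@B1, e@B2, f@B0} | OUT={c@B1, e@B2, f@B0}
  B3: | IN={c@B1, e@B2, f@B0} | OUT={c@B1, d@B3, e@B2, f@B3}
  B4: | IN={c@B0, c@B1, d@B3, e@B2, f@B0, f@B3} | OUT={c@B0, c@B1, d@B3, e@B2, f@B4}
  B5: | IN={c@B0, c@B1, d@B3, e@B2, f@B3, f@B4} | OUT={b@B5, c@B0, c@B1, d@B3, e@B2, f@B3, f@B4}

B0 is the boundary node: IN[B0] = {}
Applying B0's transfer function to that IN value gives OUT[B0] (row B0 above).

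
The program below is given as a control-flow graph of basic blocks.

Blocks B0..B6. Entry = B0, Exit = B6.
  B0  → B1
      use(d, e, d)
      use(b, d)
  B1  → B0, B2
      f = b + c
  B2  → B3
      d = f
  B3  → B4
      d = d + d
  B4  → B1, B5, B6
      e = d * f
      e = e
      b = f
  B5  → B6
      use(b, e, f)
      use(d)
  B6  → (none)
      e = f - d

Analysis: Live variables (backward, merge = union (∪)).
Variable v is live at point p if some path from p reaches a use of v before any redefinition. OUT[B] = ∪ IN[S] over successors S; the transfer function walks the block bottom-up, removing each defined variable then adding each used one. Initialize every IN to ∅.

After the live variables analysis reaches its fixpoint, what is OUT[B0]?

Answer: {b, c, d, e}

Working:
Fixpoint table:
  B0:  IN={b, c, d, e}  OUT={b, c, d, e}
  B1:  IN={b, c, d, e}  OUT={b, c, d, e, f}
  B2:  IN={c, f}  OUT={c, d, f}
  B3:  IN={c, d, f}  OUT={c, d, f}
  B4:  IN={c, d, f}  OUT={b, c, d, e, f}
  B5:  IN={b, d, e, f}  OUT={d, f}
  B6:  IN={d, f}  OUT={}

Merge at B0: OUT[B0] = IN[B1] = {b, c, d, e}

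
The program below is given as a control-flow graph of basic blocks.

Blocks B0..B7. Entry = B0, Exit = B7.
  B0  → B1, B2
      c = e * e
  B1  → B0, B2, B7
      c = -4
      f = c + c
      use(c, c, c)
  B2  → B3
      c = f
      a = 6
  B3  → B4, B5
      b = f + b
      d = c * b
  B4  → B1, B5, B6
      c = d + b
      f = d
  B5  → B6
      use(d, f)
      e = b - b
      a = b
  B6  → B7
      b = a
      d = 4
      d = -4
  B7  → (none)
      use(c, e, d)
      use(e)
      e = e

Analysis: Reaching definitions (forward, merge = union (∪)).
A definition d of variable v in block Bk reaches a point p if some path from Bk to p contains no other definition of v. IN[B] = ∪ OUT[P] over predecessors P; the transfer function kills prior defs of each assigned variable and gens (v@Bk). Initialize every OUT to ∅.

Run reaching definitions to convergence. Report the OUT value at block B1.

Answer: {a@B2, b@B3, c@B1, d@B3, f@B1}

Trace:
Converged values:
  B0:  IN={a@B2, b@B3, c@B1, d@B3, f@B1}  OUT={a@B2, b@B3, c@B0, d@B3, f@B1}
  B1:  IN={a@B2, b@B3, c@B0, c@B4, d@B3, f@B1, f@B4}  OUT={a@B2, b@B3, c@B1, d@B3, f@B1}
  B2:  IN={a@B2, b@B3, c@B0, c@B1, d@B3, f@B1}  OUT={a@B2, b@B3, c@B2, d@B3, f@B1}
  B3:  IN={a@B2, b@B3, c@B2, d@B3, f@B1}  OUT={a@B2, b@B3, c@B2, d@B3, f@B1}
  B4:  IN={a@B2, b@B3, c@B2, d@B3, f@B1}  OUT={a@B2, b@B3, c@B4, d@B3, f@B4}
  B5:  IN={a@B2, b@B3, c@B2, c@B4, d@B3, f@B1, f@B4}  OUT={a@B5, b@B3, c@B2, c@B4, d@B3, e@B5, f@B1, f@B4}
  B6:  IN={a@B2, a@B5, b@B3, c@B2, c@B4, d@B3, e@B5, f@B1, f@B4}  OUT={a@B2, a@B5, b@B6, c@B2, c@B4, d@B6, e@B5, f@B1, f@B4}
  B7:  IN={a@B2, a@B5, b@B3, b@B6, c@B1, c@B2, c@B4, d@B3, d@B6, e@B5, f@B1, f@B4}  OUT={a@B2, a@B5, b@B3, b@B6, c@B1, c@B2, c@B4, d@B3, d@B6, e@B7, f@B1, f@B4}

Merge at B1: IN[B1] = OUT[B0] ⊔ OUT[B4] = {a@B2, b@B3, c@B0, c@B4, d@B3, f@B1, f@B4}
Applying B1's transfer function to that IN value gives OUT[B1] (row B1 above).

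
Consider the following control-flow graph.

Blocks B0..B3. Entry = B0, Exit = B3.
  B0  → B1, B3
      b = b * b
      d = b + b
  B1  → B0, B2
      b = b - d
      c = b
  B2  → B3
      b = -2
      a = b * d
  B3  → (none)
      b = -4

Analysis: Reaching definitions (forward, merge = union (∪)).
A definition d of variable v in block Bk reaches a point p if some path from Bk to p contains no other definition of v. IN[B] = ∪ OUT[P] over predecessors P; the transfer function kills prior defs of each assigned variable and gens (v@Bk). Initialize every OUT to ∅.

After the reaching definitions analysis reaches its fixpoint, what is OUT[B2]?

Answer: {a@B2, b@B2, c@B1, d@B0}

Derivation:
Per-block solution:
  B0:  IN={b@B1, c@B1, d@B0}  OUT={b@B0, c@B1, d@B0}
  B1:  IN={b@B0, c@B1, d@B0}  OUT={b@B1, c@B1, d@B0}
  B2:  IN={b@B1, c@B1, d@B0}  OUT={a@B2, b@B2, c@B1, d@B0}
  B3:  IN={a@B2, b@B0, b@B2, c@B1, d@B0}  OUT={a@B2, b@B3, c@B1, d@B0}

Merge at B2: IN[B2] = OUT[B1] = {b@B1, c@B1, d@B0}
Applying B2's transfer function to that IN value gives OUT[B2] (row B2 above).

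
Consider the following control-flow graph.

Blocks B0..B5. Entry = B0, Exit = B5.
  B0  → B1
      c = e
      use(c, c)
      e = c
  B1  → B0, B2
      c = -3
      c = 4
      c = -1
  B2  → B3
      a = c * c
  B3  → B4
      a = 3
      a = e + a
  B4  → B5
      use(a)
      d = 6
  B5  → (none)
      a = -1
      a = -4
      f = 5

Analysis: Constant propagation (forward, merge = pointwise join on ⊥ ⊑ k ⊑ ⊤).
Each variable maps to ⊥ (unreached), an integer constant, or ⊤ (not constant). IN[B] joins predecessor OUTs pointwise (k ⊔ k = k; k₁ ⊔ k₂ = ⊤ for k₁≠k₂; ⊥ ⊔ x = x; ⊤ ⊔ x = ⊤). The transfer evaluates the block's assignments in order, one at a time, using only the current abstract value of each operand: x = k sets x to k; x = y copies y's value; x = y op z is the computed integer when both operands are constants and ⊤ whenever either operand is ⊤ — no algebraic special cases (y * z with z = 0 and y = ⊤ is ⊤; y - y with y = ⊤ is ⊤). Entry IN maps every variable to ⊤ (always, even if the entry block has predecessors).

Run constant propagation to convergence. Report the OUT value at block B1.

Fixpoint table:
  B0:  IN=(all ⊤)  OUT=(all ⊤)
  B1:  IN=(all ⊤)  OUT={c:-1; rest ⊤}
  B2:  IN={c:-1; rest ⊤}  OUT={a:1, c:-1; rest ⊤}
  B3:  IN={a:1, c:-1; rest ⊤}  OUT={c:-1; rest ⊤}
  B4:  IN={c:-1; rest ⊤}  OUT={c:-1, d:6; rest ⊤}
  B5:  IN={c:-1, d:6; rest ⊤}  OUT={a:-4, c:-1, d:6, f:5; rest ⊤}

Merge at B1: IN[B1] = OUT[B0] = {a: ⊤, b: ⊤, c: ⊤, d: ⊤, e: ⊤, f: ⊤}
Applying B1's transfer function to that IN value gives OUT[B1] (row B1 above).

Answer: {a: ⊤, b: ⊤, c: -1, d: ⊤, e: ⊤, f: ⊤}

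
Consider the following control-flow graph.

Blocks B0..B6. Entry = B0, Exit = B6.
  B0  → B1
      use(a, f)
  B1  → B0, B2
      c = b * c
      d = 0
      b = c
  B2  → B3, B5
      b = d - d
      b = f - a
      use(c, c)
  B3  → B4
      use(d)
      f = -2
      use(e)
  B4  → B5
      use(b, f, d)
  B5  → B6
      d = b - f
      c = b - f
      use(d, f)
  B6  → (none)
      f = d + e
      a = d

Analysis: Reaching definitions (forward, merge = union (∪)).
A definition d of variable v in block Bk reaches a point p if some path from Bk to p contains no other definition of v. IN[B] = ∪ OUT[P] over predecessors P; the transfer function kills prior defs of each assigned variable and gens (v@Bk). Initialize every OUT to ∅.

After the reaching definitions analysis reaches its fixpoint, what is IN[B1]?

Fixpoint table:
  B0: | IN={b@B1, c@B1, d@B1} | OUT={b@B1, c@B1, d@B1}
  B1: | IN={b@B1, c@B1, d@B1} | OUT={b@B1, c@B1, d@B1}
  B2: | IN={b@B1, c@B1, d@B1} | OUT={b@B2, c@B1, d@B1}
  B3: | IN={b@B2, c@B1, d@B1} | OUT={b@B2, c@B1, d@B1, f@B3}
  B4: | IN={b@B2, c@B1, d@B1, f@B3} | OUT={b@B2, c@B1, d@B1, f@B3}
  B5: | IN={b@B2, c@B1, d@B1, f@B3} | OUT={b@B2, c@B5, d@B5, f@B3}
  B6: | IN={b@B2, c@B5, d@B5, f@B3} | OUT={a@B6, b@B2, c@B5, d@B5, f@B6}

Merge at B1: IN[B1] = OUT[B0] = {b@B1, c@B1, d@B1}

Answer: {b@B1, c@B1, d@B1}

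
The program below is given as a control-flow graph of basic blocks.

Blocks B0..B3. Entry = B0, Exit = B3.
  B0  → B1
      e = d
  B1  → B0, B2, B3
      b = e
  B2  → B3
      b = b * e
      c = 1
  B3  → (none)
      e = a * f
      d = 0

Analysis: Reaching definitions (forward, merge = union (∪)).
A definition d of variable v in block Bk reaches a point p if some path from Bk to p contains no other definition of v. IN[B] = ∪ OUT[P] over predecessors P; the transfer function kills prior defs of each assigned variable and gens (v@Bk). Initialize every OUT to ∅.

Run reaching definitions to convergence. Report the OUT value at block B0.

Fixpoint table:
  B0: | IN={b@B1, e@B0} | OUT={b@B1, e@B0}
  B1: | IN={b@B1, e@B0} | OUT={b@B1, e@B0}
  B2: | IN={b@B1, e@B0} | OUT={b@B2, c@B2, e@B0}
  B3: | IN={b@B1, b@B2, c@B2, e@B0} | OUT={b@B1, b@B2, c@B2, d@B3, e@B3}

Merge at B0 (entry node, so the boundary value {} is joined with the incoming edge(s)): IN[B0] = {} ⊔ OUT[B1] = {b@B1, e@B0}
Applying B0's transfer function to that IN value gives OUT[B0] (row B0 above).

Answer: {b@B1, e@B0}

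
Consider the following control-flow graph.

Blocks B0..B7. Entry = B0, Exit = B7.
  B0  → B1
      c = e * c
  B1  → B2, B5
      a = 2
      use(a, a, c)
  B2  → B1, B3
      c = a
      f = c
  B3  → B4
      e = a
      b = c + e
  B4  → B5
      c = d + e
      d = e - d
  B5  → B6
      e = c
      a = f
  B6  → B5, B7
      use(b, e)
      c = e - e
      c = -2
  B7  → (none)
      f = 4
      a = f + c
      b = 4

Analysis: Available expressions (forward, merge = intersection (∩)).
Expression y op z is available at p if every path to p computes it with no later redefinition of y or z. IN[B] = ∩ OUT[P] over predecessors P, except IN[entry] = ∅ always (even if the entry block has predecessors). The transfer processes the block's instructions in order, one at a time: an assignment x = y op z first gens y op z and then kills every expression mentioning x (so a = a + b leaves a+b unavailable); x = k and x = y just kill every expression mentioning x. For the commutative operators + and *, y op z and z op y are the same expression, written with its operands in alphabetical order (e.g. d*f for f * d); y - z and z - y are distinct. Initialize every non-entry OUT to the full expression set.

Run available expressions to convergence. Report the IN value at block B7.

Answer: {e-e}

Trace:
Fixpoint table:
  B0: | IN={} | OUT={}
  B1: | IN={} | OUT={}
  B2: | IN={} | OUT={}
  B3: | IN={} | OUT={c+e}
  B4: | IN={c+e} | OUT={}
  B5: | IN={} | OUT={}
  B6: | IN={} | OUT={e-e}
  B7: | IN={e-e} | OUT={c+f, e-e}

Merge at B7: IN[B7] = OUT[B6] = {e-e}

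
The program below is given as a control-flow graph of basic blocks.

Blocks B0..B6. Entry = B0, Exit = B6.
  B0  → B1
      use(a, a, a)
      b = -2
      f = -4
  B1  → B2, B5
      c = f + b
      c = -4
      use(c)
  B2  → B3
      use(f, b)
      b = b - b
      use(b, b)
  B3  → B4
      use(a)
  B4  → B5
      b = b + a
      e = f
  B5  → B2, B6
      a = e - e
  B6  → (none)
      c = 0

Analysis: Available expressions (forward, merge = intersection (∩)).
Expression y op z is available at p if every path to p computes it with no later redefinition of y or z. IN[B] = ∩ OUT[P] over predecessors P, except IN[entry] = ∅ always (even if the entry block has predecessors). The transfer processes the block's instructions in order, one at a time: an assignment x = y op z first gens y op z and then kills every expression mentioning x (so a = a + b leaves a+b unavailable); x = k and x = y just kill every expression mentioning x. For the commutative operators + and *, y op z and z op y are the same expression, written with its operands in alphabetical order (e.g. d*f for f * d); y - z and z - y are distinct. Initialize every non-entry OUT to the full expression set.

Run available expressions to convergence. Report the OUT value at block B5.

Per-block solution:
  B0:  IN={}  OUT={}
  B1:  IN={}  OUT={b+f}
  B2:  IN={}  OUT={}
  B3:  IN={}  OUT={}
  B4:  IN={}  OUT={}
  B5:  IN={}  OUT={e-e}
  B6:  IN={e-e}  OUT={e-e}

Merge at B5: IN[B5] = OUT[B1] ∩ OUT[B4] = {}
Applying B5's transfer function to that IN value gives OUT[B5] (row B5 above).

Answer: {e-e}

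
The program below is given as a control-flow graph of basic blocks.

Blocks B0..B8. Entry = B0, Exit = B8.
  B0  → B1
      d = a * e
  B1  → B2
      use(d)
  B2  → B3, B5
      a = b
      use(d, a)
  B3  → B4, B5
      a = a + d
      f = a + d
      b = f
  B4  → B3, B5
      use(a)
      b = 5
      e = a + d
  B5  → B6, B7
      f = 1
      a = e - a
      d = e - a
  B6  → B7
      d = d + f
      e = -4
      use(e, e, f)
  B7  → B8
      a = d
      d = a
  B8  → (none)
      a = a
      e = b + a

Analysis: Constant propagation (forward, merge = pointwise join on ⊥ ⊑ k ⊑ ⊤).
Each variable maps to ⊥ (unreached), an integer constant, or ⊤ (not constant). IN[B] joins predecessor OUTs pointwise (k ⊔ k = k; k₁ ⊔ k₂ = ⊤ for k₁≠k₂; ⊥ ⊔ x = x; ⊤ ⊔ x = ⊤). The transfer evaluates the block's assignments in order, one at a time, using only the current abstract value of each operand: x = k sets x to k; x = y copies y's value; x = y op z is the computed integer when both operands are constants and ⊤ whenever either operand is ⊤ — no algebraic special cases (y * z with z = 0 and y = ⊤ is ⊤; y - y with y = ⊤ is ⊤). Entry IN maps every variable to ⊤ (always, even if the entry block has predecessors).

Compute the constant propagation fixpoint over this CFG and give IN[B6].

Fixpoint table:
  B0:   IN=(all ⊤)   OUT=(all ⊤)
  B1:   IN=(all ⊤)   OUT=(all ⊤)
  B2:   IN=(all ⊤)   OUT=(all ⊤)
  B3:   IN=(all ⊤)   OUT=(all ⊤)
  B4:   IN=(all ⊤)   OUT={b:5; rest ⊤}
  B5:   IN=(all ⊤)   OUT={f:1; rest ⊤}
  B6:   IN={f:1; rest ⊤}   OUT={e:-4, f:1; rest ⊤}
  B7:   IN={f:1; rest ⊤}   OUT={f:1; rest ⊤}
  B8:   IN={f:1; rest ⊤}   OUT={f:1; rest ⊤}

Merge at B6: IN[B6] = OUT[B5] = {a: ⊤, b: ⊤, c: ⊤, d: ⊤, e: ⊤, f: 1}

Answer: {a: ⊤, b: ⊤, c: ⊤, d: ⊤, e: ⊤, f: 1}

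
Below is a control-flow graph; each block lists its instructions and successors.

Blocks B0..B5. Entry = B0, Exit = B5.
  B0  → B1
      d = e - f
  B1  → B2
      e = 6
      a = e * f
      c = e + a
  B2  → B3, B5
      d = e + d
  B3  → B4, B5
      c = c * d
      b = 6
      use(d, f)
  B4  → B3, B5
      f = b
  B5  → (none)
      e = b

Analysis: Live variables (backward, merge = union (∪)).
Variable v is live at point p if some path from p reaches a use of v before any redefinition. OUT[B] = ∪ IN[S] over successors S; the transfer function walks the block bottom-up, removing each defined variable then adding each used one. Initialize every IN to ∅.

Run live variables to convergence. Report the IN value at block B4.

Answer: {b, c, d}

Trace:
Fixpoint table:
  B0: | IN={b, e, f} | OUT={b, d, f}
  B1: | IN={b, d, f} | OUT={b, c, d, e, f}
  B2: | IN={b, c, d, e, f} | OUT={b, c, d, f}
  B3: | IN={c, d, f} | OUT={b, c, d}
  B4: | IN={b, c, d} | OUT={b, c, d, f}
  B5: | IN={b} | OUT={}

Merge at B4: OUT[B4] = IN[B3] ⊔ IN[B5] = {b, c, d, f}
Applying B4's transfer function to that OUT value gives IN[B4] (row B4 above).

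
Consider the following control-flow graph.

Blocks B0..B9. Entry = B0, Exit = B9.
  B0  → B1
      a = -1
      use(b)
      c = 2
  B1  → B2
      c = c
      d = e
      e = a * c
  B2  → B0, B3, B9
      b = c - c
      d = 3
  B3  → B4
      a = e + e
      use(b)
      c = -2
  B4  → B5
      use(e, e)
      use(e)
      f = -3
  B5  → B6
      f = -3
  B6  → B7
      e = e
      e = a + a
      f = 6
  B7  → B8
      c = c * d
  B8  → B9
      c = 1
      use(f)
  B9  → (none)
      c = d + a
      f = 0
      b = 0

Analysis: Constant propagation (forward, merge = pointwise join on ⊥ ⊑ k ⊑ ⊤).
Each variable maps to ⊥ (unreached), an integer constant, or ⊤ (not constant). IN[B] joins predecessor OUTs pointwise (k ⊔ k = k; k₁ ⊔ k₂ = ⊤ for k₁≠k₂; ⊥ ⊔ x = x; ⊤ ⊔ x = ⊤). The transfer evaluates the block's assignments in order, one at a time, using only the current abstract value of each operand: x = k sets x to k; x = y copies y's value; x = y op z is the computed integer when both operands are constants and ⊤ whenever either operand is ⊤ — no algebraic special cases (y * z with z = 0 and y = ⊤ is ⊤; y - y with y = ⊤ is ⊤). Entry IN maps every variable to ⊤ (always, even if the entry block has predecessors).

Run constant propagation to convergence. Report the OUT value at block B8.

Answer: {a: -4, b: 0, c: 1, d: 3, e: -8, f: 6}

Trace:
Fixpoint table:
  B0: | IN=(all ⊤) | OUT={a:-1, c:2; rest ⊤}
  B1: | IN={a:-1, c:2; rest ⊤} | OUT={a:-1, c:2, e:-2; rest ⊤}
  B2: | IN={a:-1, c:2, e:-2; rest ⊤} | OUT={a:-1, b:0, c:2, d:3, e:-2; rest ⊤}
  B3: | IN={a:-1, b:0, c:2, d:3, e:-2; rest ⊤} | OUT={a:-4, b:0, c:-2, d:3, e:-2; rest ⊤}
  B4: | IN={a:-4, b:0, c:-2, d:3, e:-2; rest ⊤} | OUT={a:-4, b:0, c:-2, d:3, e:-2, f:-3; rest ⊤}
  B5: | IN={a:-4, b:0, c:-2, d:3, e:-2, f:-3; rest ⊤} | OUT={a:-4, b:0, c:-2, d:3, e:-2, f:-3; rest ⊤}
  B6: | IN={a:-4, b:0, c:-2, d:3, e:-2, f:-3; rest ⊤} | OUT={a:-4, b:0, c:-2, d:3, e:-8, f:6; rest ⊤}
  B7: | IN={a:-4, b:0, c:-2, d:3, e:-8, f:6; rest ⊤} | OUT={a:-4, b:0, c:-6, d:3, e:-8, f:6; rest ⊤}
  B8: | IN={a:-4, b:0, c:-6, d:3, e:-8, f:6; rest ⊤} | OUT={a:-4, b:0, c:1, d:3, e:-8, f:6; rest ⊤}
  B9: | IN={b:0, d:3; rest ⊤} | OUT={b:0, d:3, f:0; rest ⊤}

Merge at B8: IN[B8] = OUT[B7] = {a: -4, b: 0, c: -6, d: 3, e: -8, f: 6}
Applying B8's transfer function to that IN value gives OUT[B8] (row B8 above).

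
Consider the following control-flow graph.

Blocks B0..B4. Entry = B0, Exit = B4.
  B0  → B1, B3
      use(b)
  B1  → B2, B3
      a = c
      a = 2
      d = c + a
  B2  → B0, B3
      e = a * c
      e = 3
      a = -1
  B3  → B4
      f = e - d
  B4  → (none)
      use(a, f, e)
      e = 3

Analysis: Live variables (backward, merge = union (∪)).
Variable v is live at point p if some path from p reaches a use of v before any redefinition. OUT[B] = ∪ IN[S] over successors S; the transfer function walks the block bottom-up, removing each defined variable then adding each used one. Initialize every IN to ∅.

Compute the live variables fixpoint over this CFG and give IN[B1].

Answer: {b, c, e}

Trace:
Converged values:
  B0:   IN={a, b, c, d, e}   OUT={a, b, c, d, e}
  B1:   IN={b, c, e}   OUT={a, b, c, d, e}
  B2:   IN={a, b, c, d}   OUT={a, b, c, d, e}
  B3:   IN={a, d, e}   OUT={a, e, f}
  B4:   IN={a, e, f}   OUT={}

Merge at B1: OUT[B1] = IN[B2] ⊔ IN[B3] = {a, b, c, d, e}
Applying B1's transfer function to that OUT value gives IN[B1] (row B1 above).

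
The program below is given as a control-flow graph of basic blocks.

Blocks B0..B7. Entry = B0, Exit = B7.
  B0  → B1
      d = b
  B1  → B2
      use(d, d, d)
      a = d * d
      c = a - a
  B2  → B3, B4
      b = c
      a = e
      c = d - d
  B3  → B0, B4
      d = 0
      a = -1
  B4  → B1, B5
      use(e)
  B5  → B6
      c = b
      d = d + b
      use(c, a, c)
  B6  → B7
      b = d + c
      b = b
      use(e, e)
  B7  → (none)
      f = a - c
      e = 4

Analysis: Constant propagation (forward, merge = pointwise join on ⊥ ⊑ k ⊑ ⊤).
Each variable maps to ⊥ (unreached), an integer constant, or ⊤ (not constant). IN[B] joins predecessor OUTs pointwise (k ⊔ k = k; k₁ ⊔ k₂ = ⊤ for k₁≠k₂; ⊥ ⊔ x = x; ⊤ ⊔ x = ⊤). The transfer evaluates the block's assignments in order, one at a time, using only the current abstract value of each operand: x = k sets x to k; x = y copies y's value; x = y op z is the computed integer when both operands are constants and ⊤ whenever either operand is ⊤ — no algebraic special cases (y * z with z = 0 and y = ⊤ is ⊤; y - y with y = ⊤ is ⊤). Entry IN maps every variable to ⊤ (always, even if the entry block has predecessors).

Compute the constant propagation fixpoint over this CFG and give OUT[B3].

Answer: {a: -1, b: ⊤, c: ⊤, d: 0, e: ⊤, f: ⊤}

Derivation:
Converged values:
  B0: | IN=(all ⊤) | OUT=(all ⊤)
  B1: | IN=(all ⊤) | OUT=(all ⊤)
  B2: | IN=(all ⊤) | OUT=(all ⊤)
  B3: | IN=(all ⊤) | OUT={a:-1, d:0; rest ⊤}
  B4: | IN=(all ⊤) | OUT=(all ⊤)
  B5: | IN=(all ⊤) | OUT=(all ⊤)
  B6: | IN=(all ⊤) | OUT=(all ⊤)
  B7: | IN=(all ⊤) | OUT={e:4; rest ⊤}

Merge at B3: IN[B3] = OUT[B2] = {a: ⊤, b: ⊤, c: ⊤, d: ⊤, e: ⊤, f: ⊤}
Applying B3's transfer function to that IN value gives OUT[B3] (row B3 above).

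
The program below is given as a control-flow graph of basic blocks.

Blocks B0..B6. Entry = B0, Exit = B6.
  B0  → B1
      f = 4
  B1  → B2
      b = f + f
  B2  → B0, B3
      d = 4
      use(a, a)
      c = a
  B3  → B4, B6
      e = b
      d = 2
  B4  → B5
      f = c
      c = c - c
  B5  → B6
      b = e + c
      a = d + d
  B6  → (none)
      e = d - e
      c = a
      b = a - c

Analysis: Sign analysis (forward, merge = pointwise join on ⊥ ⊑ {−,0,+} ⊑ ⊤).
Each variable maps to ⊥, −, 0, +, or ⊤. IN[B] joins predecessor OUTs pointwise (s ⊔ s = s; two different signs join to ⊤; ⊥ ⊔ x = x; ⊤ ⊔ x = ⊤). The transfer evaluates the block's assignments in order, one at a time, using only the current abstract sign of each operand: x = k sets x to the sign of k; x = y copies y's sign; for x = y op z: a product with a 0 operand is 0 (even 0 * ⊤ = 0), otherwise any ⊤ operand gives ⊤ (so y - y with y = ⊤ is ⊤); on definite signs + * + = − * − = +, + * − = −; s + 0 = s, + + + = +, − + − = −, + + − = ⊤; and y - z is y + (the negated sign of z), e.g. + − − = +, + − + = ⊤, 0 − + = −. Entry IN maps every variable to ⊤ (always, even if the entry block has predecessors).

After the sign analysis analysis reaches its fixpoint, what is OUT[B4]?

Per-block solution:
  B0:   IN=(all ⊤)   OUT={f:+; rest ⊤}
  B1:   IN={f:+; rest ⊤}   OUT={b:+, f:+; rest ⊤}
  B2:   IN={b:+, f:+; rest ⊤}   OUT={b:+, d:+, f:+; rest ⊤}
  B3:   IN={b:+, d:+, f:+; rest ⊤}   OUT={b:+, d:+, e:+, f:+; rest ⊤}
  B4:   IN={b:+, d:+, e:+, f:+; rest ⊤}   OUT={b:+, d:+, e:+; rest ⊤}
  B5:   IN={b:+, d:+, e:+; rest ⊤}   OUT={a:+, d:+, e:+; rest ⊤}
  B6:   IN={d:+, e:+; rest ⊤}   OUT={d:+; rest ⊤}

Merge at B4: IN[B4] = OUT[B3] = {a: ⊤, b: +, c: ⊤, d: +, e: +, f: +}
Applying B4's transfer function to that IN value gives OUT[B4] (row B4 above).

Answer: {a: ⊤, b: +, c: ⊤, d: +, e: +, f: ⊤}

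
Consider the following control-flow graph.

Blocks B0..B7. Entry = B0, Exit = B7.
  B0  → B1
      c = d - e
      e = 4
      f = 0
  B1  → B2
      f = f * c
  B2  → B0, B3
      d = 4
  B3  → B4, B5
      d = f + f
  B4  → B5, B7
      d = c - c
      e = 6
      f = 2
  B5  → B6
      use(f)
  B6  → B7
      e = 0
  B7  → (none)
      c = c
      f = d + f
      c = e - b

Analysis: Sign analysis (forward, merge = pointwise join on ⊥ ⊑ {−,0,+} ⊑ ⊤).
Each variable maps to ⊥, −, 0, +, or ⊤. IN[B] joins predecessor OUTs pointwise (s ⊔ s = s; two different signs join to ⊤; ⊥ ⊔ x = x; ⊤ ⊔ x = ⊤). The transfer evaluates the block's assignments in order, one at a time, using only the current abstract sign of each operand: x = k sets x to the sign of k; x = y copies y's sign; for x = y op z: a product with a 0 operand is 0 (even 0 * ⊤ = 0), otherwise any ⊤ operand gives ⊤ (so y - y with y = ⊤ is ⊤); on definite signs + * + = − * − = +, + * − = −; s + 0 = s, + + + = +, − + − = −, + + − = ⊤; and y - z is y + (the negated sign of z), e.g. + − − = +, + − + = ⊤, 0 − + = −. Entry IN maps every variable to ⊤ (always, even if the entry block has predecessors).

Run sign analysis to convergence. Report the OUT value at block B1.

Per-block solution:
  B0:  IN=(all ⊤)  OUT={e:+, f:0; rest ⊤}
  B1:  IN={e:+, f:0; rest ⊤}  OUT={e:+, f:0; rest ⊤}
  B2:  IN={e:+, f:0; rest ⊤}  OUT={d:+, e:+, f:0; rest ⊤}
  B3:  IN={d:+, e:+, f:0; rest ⊤}  OUT={d:0, e:+, f:0; rest ⊤}
  B4:  IN={d:0, e:+, f:0; rest ⊤}  OUT={e:+, f:+; rest ⊤}
  B5:  IN={e:+; rest ⊤}  OUT={e:+; rest ⊤}
  B6:  IN={e:+; rest ⊤}  OUT={e:0; rest ⊤}
  B7:  IN=(all ⊤)  OUT=(all ⊤)

Merge at B1: IN[B1] = OUT[B0] = {a: ⊤, b: ⊤, c: ⊤, d: ⊤, e: +, f: 0}
Applying B1's transfer function to that IN value gives OUT[B1] (row B1 above).

Answer: {a: ⊤, b: ⊤, c: ⊤, d: ⊤, e: +, f: 0}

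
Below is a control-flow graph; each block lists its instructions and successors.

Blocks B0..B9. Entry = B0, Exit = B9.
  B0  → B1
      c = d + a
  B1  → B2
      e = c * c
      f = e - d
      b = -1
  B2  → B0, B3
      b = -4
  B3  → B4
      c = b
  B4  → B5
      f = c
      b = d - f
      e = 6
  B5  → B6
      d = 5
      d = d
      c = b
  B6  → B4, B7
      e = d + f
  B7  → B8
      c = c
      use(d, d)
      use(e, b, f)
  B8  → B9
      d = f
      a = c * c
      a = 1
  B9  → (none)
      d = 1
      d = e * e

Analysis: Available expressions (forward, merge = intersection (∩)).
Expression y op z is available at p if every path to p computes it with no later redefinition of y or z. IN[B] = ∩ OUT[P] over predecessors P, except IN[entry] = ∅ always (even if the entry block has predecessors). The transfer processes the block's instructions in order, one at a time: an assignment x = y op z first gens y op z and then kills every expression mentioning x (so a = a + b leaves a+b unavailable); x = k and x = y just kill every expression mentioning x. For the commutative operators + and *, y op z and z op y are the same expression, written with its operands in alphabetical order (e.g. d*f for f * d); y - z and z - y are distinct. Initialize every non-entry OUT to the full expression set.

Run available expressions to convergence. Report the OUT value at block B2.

Answer: {a+d, c*c, e-d}

Trace:
Converged values:
  B0: | IN={} | OUT={a+d}
  B1: | IN={a+d} | OUT={a+d, c*c, e-d}
  B2: | IN={a+d, c*c, e-d} | OUT={a+d, c*c, e-d}
  B3: | IN={a+d, c*c, e-d} | OUT={a+d, e-d}
  B4: | IN={} | OUT={d-f}
  B5: | IN={d-f} | OUT={}
  B6: | IN={} | OUT={d+f}
  B7: | IN={d+f} | OUT={d+f}
  B8: | IN={d+f} | OUT={c*c}
  B9: | IN={c*c} | OUT={c*c, e*e}

Merge at B2: IN[B2] = OUT[B1] = {a+d, c*c, e-d}
Applying B2's transfer function to that IN value gives OUT[B2] (row B2 above).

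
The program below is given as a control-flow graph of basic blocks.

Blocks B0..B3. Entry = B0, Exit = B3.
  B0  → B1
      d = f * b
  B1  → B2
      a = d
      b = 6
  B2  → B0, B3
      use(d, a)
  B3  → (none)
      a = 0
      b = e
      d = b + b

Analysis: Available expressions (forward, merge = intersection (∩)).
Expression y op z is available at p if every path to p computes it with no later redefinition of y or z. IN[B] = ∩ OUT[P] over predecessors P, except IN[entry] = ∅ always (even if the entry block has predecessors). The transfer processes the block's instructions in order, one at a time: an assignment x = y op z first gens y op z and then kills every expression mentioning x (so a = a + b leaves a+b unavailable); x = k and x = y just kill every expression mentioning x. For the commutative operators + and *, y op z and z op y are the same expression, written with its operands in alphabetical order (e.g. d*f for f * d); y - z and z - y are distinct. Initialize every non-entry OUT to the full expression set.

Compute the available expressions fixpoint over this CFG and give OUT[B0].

Answer: {b*f}

Working:
Fixpoint table:
  B0:  IN={}  OUT={b*f}
  B1:  IN={b*f}  OUT={}
  B2:  IN={}  OUT={}
  B3:  IN={}  OUT={b+b}

Merge at B0 (entry node, so the boundary value {} is joined with the incoming edge(s)): IN[B0] = {} ∩ OUT[B2] = {}
Applying B0's transfer function to that IN value gives OUT[B0] (row B0 above).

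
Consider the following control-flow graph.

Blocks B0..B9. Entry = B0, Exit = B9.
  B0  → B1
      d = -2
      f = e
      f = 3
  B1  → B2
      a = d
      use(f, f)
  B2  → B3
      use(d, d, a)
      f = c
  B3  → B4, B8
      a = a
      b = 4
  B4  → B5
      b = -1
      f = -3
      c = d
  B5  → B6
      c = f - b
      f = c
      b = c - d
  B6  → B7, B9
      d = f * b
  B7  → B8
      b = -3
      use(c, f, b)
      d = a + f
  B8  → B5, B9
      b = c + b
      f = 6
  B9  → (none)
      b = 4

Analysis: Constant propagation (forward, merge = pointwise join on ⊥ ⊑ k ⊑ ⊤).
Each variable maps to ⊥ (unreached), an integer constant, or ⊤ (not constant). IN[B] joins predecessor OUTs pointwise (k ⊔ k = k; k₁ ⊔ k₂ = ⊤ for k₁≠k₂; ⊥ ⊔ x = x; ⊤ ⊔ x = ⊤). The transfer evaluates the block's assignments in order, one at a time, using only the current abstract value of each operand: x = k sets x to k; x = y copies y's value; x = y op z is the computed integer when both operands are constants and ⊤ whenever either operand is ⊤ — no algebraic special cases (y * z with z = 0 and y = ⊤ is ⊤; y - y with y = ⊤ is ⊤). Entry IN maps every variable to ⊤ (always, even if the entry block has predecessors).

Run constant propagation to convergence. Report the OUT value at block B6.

Per-block solution:
  B0:   IN=(all ⊤)   OUT={d:-2, f:3; rest ⊤}
  B1:   IN={d:-2, f:3; rest ⊤}   OUT={a:-2, d:-2, f:3; rest ⊤}
  B2:   IN={a:-2, d:-2, f:3; rest ⊤}   OUT={a:-2, d:-2; rest ⊤}
  B3:   IN={a:-2, d:-2; rest ⊤}   OUT={a:-2, b:4, d:-2; rest ⊤}
  B4:   IN={a:-2, b:4, d:-2; rest ⊤}   OUT={a:-2, b:-1, c:-2, d:-2, f:-3; rest ⊤}
  B5:   IN={a:-2; rest ⊤}   OUT={a:-2; rest ⊤}
  B6:   IN={a:-2; rest ⊤}   OUT={a:-2; rest ⊤}
  B7:   IN={a:-2; rest ⊤}   OUT={a:-2, b:-3; rest ⊤}
  B8:   IN={a:-2; rest ⊤}   OUT={a:-2, f:6; rest ⊤}
  B9:   IN={a:-2; rest ⊤}   OUT={a:-2, b:4; rest ⊤}

Merge at B6: IN[B6] = OUT[B5] = {a: -2, b: ⊤, c: ⊤, d: ⊤, e: ⊤, f: ⊤}
Applying B6's transfer function to that IN value gives OUT[B6] (row B6 above).

Answer: {a: -2, b: ⊤, c: ⊤, d: ⊤, e: ⊤, f: ⊤}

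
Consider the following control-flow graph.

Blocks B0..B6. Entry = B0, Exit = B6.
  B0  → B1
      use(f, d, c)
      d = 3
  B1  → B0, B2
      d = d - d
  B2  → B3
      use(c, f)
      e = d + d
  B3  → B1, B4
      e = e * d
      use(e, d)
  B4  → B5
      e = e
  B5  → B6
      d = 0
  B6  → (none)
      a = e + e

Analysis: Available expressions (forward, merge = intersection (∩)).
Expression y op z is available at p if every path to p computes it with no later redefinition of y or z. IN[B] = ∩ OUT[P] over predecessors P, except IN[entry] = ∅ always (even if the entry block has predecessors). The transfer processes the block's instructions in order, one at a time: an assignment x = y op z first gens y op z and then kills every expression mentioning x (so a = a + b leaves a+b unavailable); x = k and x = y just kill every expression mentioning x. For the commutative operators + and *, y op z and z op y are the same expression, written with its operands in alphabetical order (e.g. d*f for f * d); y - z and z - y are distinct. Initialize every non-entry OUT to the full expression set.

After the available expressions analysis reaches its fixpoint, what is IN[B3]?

Per-block solution:
  B0:  IN={}  OUT={}
  B1:  IN={}  OUT={}
  B2:  IN={}  OUT={d+d}
  B3:  IN={d+d}  OUT={d+d}
  B4:  IN={d+d}  OUT={d+d}
  B5:  IN={d+d}  OUT={}
  B6:  IN={}  OUT={e+e}

Merge at B3: IN[B3] = OUT[B2] = {d+d}

Answer: {d+d}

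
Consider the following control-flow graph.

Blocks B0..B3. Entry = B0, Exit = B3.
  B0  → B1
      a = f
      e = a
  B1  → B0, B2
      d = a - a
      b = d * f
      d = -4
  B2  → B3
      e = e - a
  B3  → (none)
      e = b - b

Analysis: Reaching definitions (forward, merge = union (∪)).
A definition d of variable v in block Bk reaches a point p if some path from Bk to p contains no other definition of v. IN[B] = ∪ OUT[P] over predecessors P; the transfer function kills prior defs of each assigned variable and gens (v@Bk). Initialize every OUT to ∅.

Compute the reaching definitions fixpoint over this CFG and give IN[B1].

Converged values:
  B0: | IN={a@B0, b@B1, d@B1, e@B0} | OUT={a@B0, b@B1, d@B1, e@B0}
  B1: | IN={a@B0, b@B1, d@B1, e@B0} | OUT={a@B0, b@B1, d@B1, e@B0}
  B2: | IN={a@B0, b@B1, d@B1, e@B0} | OUT={a@B0, b@B1, d@B1, e@B2}
  B3: | IN={a@B0, b@B1, d@B1, e@B2} | OUT={a@B0, b@B1, d@B1, e@B3}

Merge at B1: IN[B1] = OUT[B0] = {a@B0, b@B1, d@B1, e@B0}

Answer: {a@B0, b@B1, d@B1, e@B0}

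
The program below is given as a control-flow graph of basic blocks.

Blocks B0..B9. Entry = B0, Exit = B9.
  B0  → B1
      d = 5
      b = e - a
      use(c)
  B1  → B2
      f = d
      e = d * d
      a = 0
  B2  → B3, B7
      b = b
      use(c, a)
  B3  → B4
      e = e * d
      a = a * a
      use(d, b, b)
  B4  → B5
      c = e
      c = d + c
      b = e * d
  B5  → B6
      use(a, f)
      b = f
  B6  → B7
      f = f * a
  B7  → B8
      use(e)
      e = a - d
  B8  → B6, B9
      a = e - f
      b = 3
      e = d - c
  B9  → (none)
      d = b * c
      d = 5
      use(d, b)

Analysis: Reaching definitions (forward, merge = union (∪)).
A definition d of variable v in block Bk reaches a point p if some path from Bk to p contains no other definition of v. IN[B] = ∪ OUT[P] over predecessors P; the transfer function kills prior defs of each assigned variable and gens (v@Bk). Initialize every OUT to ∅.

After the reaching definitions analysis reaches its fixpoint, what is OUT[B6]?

Converged values:
  B0: | IN={} | OUT={b@B0, d@B0}
  B1: | IN={b@B0, d@B0} | OUT={a@B1, b@B0, d@B0, e@B1, f@B1}
  B2: | IN={a@B1, b@B0, d@B0, e@B1, f@B1} | OUT={a@B1, b@B2, d@B0, e@B1, f@B1}
  B3: | IN={a@B1, b@B2, d@B0, e@B1, f@B1} | OUT={a@B3, b@B2, d@B0, e@B3, f@B1}
  B4: | IN={a@B3, b@B2, d@B0, e@B3, f@B1} | OUT={a@B3, b@B4, c@B4, d@B0, e@B3, f@B1}
  B5: | IN={a@B3, b@B4, c@B4, d@B0, e@B3, f@B1} | OUT={a@B3, b@B5, c@B4, d@B0, e@B3, f@B1}
  B6: | IN={a@B3, a@B8, b@B5, b@B8, c@B4, d@B0, e@B3, e@B8, f@B1, f@B6} | OUT={a@B3, a@B8, b@B5, b@B8, c@B4, d@B0, e@B3, e@B8, f@B6}
  B7: | IN={a@B1, a@B3, a@B8, b@B2, b@B5, b@B8, c@B4, d@B0, e@B1, e@B3, e@B8, f@B1, f@B6} | OUT={a@B1, a@B3, a@B8, b@B2, b@B5, b@B8, c@B4, d@B0, e@B7, f@B1, f@B6}
  B8: | IN={a@B1, a@B3, a@B8, b@B2, b@B5, b@B8, c@B4, d@B0, e@B7, f@B1, f@B6} | OUT={a@B8, b@B8, c@B4, d@B0, e@B8, f@B1, f@B6}
  B9: | IN={a@B8, b@B8, c@B4, d@B0, e@B8, f@B1, f@B6} | OUT={a@B8, b@B8, c@B4, d@B9, e@B8, f@B1, f@B6}

Merge at B6: IN[B6] = OUT[B5] ⊔ OUT[B8] = {a@B3, a@B8, b@B5, b@B8, c@B4, d@B0, e@B3, e@B8, f@B1, f@B6}
Applying B6's transfer function to that IN value gives OUT[B6] (row B6 above).

Answer: {a@B3, a@B8, b@B5, b@B8, c@B4, d@B0, e@B3, e@B8, f@B6}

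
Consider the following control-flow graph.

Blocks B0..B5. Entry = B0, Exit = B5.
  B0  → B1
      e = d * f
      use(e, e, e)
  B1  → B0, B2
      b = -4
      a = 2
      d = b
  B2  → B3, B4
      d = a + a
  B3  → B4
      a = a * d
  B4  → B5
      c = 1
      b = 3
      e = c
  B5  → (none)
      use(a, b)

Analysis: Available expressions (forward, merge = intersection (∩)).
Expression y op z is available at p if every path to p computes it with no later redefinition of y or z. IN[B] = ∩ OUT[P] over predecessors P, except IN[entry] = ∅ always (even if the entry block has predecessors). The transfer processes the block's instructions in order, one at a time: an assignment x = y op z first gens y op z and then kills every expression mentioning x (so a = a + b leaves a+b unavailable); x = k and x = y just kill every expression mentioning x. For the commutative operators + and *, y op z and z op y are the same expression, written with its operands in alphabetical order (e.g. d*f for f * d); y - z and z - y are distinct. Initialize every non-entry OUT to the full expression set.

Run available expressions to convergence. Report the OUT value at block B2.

Answer: {a+a}

Derivation:
Converged values:
  B0: | IN={} | OUT={d*f}
  B1: | IN={d*f} | OUT={}
  B2: | IN={} | OUT={a+a}
  B3: | IN={a+a} | OUT={}
  B4: | IN={} | OUT={}
  B5: | IN={} | OUT={}

Merge at B2: IN[B2] = OUT[B1] = {}
Applying B2's transfer function to that IN value gives OUT[B2] (row B2 above).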